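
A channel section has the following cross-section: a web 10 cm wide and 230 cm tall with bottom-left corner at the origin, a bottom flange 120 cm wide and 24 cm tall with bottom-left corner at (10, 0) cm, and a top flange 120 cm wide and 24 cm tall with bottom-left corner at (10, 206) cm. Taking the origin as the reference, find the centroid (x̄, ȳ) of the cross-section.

x̄ = 51.45 cm, ȳ = 115.00 cm

web: A = 10 × 230 = 2300.00, centroid at (5.00, 115.00).
bottom flange: A = 120 × 24 = 2880.00, centroid at (70.00, 12.00).
top flange: A = 120 × 24 = 2880.00, centroid at (70.00, 218.00).
ΣA = 8060.00 cm²
ΣAx̄ = (2300.00)(5.00) + (2880.00)(70.00) + (2880.00)(70.00) = 414700.00 cm³
ΣAȳ = (2300.00)(115.00) + (2880.00)(12.00) + (2880.00)(218.00) = 926900.00 cm³
x̄ = 414700.00 / 8060.00 = 51.45 cm
ȳ = 926900.00 / 8060.00 = 115.00 cm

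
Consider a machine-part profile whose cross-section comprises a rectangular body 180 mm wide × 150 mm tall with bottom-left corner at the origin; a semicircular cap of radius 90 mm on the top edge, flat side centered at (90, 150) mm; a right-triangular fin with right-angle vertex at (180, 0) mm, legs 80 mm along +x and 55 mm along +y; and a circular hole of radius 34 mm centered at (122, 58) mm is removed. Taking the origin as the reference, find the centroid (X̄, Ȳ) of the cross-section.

X̄ = 93.67 mm, Ȳ = 110.97 mm

Part | A | x̄ᵢ | ȳᵢ | A·x̄ᵢ | A·ȳᵢ
rectangular body | 27000.00 | 90.00 | 75.00 | 2430000.00 | 2025000.00
semicircular top | 12723.45 | 90.00 | 188.20 | 1145110.52 | 2394517.54
triangular fin | 2200.00 | 206.67 | 18.33 | 454666.67 | 40333.33
hole | -3631.68 | 122.00 | 58.00 | -443065.10 | -210637.50
Σ | 38291.77 |  |  | 3586712.09 | 4249213.37
X̄ = 3586712.09 / 38291.77 = 93.67 mm
Ȳ = 4249213.37 / 38291.77 = 110.97 mm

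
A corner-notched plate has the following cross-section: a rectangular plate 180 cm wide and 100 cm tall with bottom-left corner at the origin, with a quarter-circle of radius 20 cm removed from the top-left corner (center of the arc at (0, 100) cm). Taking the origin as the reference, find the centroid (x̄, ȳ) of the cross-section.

x̄ = 91.45 cm, ȳ = 49.26 cm

plate: A = 180 × 100 = 18000.00, centroid at (90.00, 50.00).
removed quarter-circle: A = −¼π·20² = -314.16, centroid at (8.49, 91.51).
ΣA = 17685.84 cm², ΣAx̄ = 1617333.33 cm³, ΣAȳ = 871250.74 cm³.
x̄ = 1617333.33/17685.84 = 91.45 cm; ȳ = 871250.74/17685.84 = 49.26 cm.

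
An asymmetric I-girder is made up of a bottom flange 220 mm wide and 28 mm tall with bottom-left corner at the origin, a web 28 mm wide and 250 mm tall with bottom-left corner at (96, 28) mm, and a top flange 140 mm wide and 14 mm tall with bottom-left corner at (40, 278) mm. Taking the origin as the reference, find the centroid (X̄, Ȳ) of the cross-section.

bottom flange: A = 220 × 28 = 6160.00, centroid at (110.00, 14.00).
web: A = 28 × 250 = 7000.00, centroid at (110.00, 153.00).
top flange: A = 140 × 14 = 1960.00, centroid at (110.00, 285.00).
ΣA = 15120.00 mm², ΣAX̄ = 1663200.00 mm³, ΣAȲ = 1715840.00 mm³.
X̄ = 1663200.00/15120.00 = 110.00 mm; Ȳ = 1715840.00/15120.00 = 113.48 mm.

X̄ = 110.00 mm, Ȳ = 113.48 mm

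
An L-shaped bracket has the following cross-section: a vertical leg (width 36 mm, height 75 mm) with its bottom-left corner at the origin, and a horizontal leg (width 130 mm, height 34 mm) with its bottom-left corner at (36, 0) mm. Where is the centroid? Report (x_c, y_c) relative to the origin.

vertical leg: A = 36 × 75 = 2700.00, centroid at (18.00, 37.50).
horizontal leg: A = 130 × 34 = 4420.00, centroid at (101.00, 17.00).
ΣA = 7120.00 mm²
ΣAx_c = (2700.00)(18.00) + (4420.00)(101.00) = 495020.00 mm³
ΣAy_c = (2700.00)(37.50) + (4420.00)(17.00) = 176390.00 mm³
x_c = 495020.00 / 7120.00 = 69.53 mm
y_c = 176390.00 / 7120.00 = 24.77 mm

x_c = 69.53 mm, y_c = 24.77 mm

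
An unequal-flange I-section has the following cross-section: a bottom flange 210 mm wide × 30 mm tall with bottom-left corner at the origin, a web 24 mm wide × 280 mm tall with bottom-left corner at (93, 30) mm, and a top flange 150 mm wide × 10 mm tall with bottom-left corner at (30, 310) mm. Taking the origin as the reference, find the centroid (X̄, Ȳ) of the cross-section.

Part | A | x̄ᵢ | ȳᵢ | A·x̄ᵢ | A·ȳᵢ
bottom flange | 6300.00 | 105.00 | 15.00 | 661500.00 | 94500.00
web | 6720.00 | 105.00 | 170.00 | 705600.00 | 1142400.00
top flange | 1500.00 | 105.00 | 315.00 | 157500.00 | 472500.00
Σ | 14520.00 |  |  | 1524600.00 | 1709400.00
X̄ = 1524600.00 / 14520.00 = 105.00 mm
Ȳ = 1709400.00 / 14520.00 = 117.73 mm

X̄ = 105.00 mm, Ȳ = 117.73 mm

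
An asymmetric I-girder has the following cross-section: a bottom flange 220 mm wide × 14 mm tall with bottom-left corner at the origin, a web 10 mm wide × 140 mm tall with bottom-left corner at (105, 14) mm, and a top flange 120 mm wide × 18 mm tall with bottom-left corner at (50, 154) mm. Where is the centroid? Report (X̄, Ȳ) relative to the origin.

Part | A | x̄ᵢ | ȳᵢ | A·x̄ᵢ | A·ȳᵢ
bottom flange | 3080.00 | 110.00 | 7.00 | 338800.00 | 21560.00
web | 1400.00 | 110.00 | 84.00 | 154000.00 | 117600.00
top flange | 2160.00 | 110.00 | 163.00 | 237600.00 | 352080.00
Σ | 6640.00 |  |  | 730400.00 | 491240.00
X̄ = 730400.00 / 6640.00 = 110.00 mm
Ȳ = 491240.00 / 6640.00 = 73.98 mm

X̄ = 110.00 mm, Ȳ = 73.98 mm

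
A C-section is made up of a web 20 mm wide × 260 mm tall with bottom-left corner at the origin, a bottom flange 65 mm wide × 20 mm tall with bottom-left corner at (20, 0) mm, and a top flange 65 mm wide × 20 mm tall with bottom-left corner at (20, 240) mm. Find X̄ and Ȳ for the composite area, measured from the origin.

web: A = 20 × 260 = 5200.00, centroid at (10.00, 130.00).
bottom flange: A = 65 × 20 = 1300.00, centroid at (52.50, 10.00).
top flange: A = 65 × 20 = 1300.00, centroid at (52.50, 250.00).
ΣA = 7800.00 mm², ΣAX̄ = 188500.00 mm³, ΣAȲ = 1014000.00 mm³.
X̄ = 188500.00/7800.00 = 24.17 mm; Ȳ = 1014000.00/7800.00 = 130.00 mm.

X̄ = 24.17 mm, Ȳ = 130.00 mm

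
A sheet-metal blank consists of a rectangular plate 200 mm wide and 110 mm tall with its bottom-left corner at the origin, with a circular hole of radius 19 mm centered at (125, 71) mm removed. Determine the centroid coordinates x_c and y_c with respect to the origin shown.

Part | A | x̄ᵢ | ȳᵢ | A·x̄ᵢ | A·ȳᵢ
plate | 22000.00 | 100.00 | 55.00 | 2200000.00 | 1210000.00
hole | -1134.11 | 125.00 | 71.00 | -141764.37 | -80522.16
Σ | 20865.89 |  |  | 2058235.63 | 1129477.84
x_c = 2058235.63 / 20865.89 = 98.64 mm
y_c = 1129477.84 / 20865.89 = 54.13 mm

x_c = 98.64 mm, y_c = 54.13 mm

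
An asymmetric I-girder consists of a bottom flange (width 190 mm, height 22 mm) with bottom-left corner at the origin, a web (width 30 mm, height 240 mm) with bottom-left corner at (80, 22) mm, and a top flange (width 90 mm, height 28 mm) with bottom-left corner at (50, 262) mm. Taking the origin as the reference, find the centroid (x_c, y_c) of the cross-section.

bottom flange: A = 190 × 22 = 4180.00, centroid at (95.00, 11.00).
web: A = 30 × 240 = 7200.00, centroid at (95.00, 142.00).
top flange: A = 90 × 28 = 2520.00, centroid at (95.00, 276.00).
ΣA = 13900.00 mm², ΣAx_c = 1320500.00 mm³, ΣAy_c = 1763900.00 mm³.
x_c = 1320500.00/13900.00 = 95.00 mm; y_c = 1763900.00/13900.00 = 126.90 mm.

x_c = 95.00 mm, y_c = 126.90 mm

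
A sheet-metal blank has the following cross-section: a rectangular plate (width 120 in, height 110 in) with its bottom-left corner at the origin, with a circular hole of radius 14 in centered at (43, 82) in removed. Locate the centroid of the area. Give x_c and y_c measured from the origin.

x_c = 60.83 in, y_c = 53.68 in

Part | A | x̄ᵢ | ȳᵢ | A·x̄ᵢ | A·ȳᵢ
plate | 13200.00 | 60.00 | 55.00 | 792000.00 | 726000.00
hole | -615.75 | 43.00 | 82.00 | -26477.34 | -50491.68
Σ | 12584.25 |  |  | 765522.66 | 675508.32
x_c = 765522.66 / 12584.25 = 60.83 in
y_c = 675508.32 / 12584.25 = 53.68 in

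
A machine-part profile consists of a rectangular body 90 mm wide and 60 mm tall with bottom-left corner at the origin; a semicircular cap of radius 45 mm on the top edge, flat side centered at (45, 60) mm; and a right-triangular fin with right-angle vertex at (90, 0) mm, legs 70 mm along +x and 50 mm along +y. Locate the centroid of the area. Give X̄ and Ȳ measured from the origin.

X̄ = 56.58 mm, Ȳ = 42.86 mm

rectangular body: A = 90 × 60 = 5400.00, centroid at (45.00, 30.00).
semicircular top: A = ½π·45² = 3180.86, centroid at (45.00, 79.10).
triangular fin: A = ½·70·50 = 1750.00, centroid at (113.33, 16.67).
ΣA = 10330.86 mm²
ΣAX̄ = (5400.00)(45.00) + (3180.86)(45.00) + (1750.00)(113.33) = 584472.15 mm³
ΣAȲ = (5400.00)(30.00) + (3180.86)(79.10) + (1750.00)(16.67) = 442768.42 mm³
X̄ = 584472.15 / 10330.86 = 56.58 mm
Ȳ = 442768.42 / 10330.86 = 42.86 mm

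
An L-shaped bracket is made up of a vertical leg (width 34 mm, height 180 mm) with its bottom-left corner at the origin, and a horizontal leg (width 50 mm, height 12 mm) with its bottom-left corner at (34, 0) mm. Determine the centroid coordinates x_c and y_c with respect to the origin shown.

vertical leg: A = 34 × 180 = 6120.00, centroid at (17.00, 90.00).
horizontal leg: A = 50 × 12 = 600.00, centroid at (59.00, 6.00).
ΣA = 6720.00 mm², ΣAx_c = 139440.00 mm³, ΣAy_c = 554400.00 mm³.
x_c = 139440.00/6720.00 = 20.75 mm; y_c = 554400.00/6720.00 = 82.50 mm.

x_c = 20.75 mm, y_c = 82.50 mm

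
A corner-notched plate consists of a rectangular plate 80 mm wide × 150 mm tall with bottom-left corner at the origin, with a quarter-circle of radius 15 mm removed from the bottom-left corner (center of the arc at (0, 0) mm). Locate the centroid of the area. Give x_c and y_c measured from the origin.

plate: A = 80 × 150 = 12000.00, centroid at (40.00, 75.00).
removed quarter-circle: A = −¼π·15² = -176.71, centroid at (6.37, 6.37).
ΣA = 11823.29 mm², ΣAx_c = 478875.00 mm³, ΣAy_c = 898875.00 mm³.
x_c = 478875.00/11823.29 = 40.50 mm; y_c = 898875.00/11823.29 = 76.03 mm.

x_c = 40.50 mm, y_c = 76.03 mm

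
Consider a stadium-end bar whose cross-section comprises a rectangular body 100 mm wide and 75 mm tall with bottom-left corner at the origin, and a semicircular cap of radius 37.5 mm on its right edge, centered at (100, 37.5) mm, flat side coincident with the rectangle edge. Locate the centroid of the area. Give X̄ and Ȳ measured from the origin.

Part | A | x̄ᵢ | ȳᵢ | A·x̄ᵢ | A·ȳᵢ
rectangular body | 7500.00 | 50.00 | 37.50 | 375000.00 | 281250.00
semicircular end | 2208.93 | 115.92 | 37.50 | 256049.48 | 82834.96
Σ | 9708.93 |  |  | 631049.48 | 364084.96
X̄ = 631049.48 / 9708.93 = 65.00 mm
Ȳ = 364084.96 / 9708.93 = 37.50 mm

X̄ = 65.00 mm, Ȳ = 37.50 mm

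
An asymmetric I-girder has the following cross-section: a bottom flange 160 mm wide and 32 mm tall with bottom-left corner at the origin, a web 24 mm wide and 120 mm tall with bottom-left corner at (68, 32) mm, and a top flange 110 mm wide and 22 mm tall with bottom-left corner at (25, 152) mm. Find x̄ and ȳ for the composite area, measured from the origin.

Part | A | x̄ᵢ | ȳᵢ | A·x̄ᵢ | A·ȳᵢ
bottom flange | 5120.00 | 80.00 | 16.00 | 409600.00 | 81920.00
web | 2880.00 | 80.00 | 92.00 | 230400.00 | 264960.00
top flange | 2420.00 | 80.00 | 163.00 | 193600.00 | 394460.00
Σ | 10420.00 |  |  | 833600.00 | 741340.00
x̄ = 833600.00 / 10420.00 = 80.00 mm
ȳ = 741340.00 / 10420.00 = 71.15 mm

x̄ = 80.00 mm, ȳ = 71.15 mm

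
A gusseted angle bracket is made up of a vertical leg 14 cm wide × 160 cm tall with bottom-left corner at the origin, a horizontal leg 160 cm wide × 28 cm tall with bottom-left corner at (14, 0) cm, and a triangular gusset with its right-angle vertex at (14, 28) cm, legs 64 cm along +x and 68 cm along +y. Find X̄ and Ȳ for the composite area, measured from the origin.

X̄ = 57.74 cm, Ȳ = 39.59 cm

Part | A | x̄ᵢ | ȳᵢ | A·x̄ᵢ | A·ȳᵢ
vertical leg | 2240.00 | 7.00 | 80.00 | 15680.00 | 179200.00
horizontal leg | 4480.00 | 94.00 | 14.00 | 421120.00 | 62720.00
gusset | 2176.00 | 35.33 | 50.67 | 76885.33 | 110250.67
Σ | 8896.00 |  |  | 513685.33 | 352170.67
X̄ = 513685.33 / 8896.00 = 57.74 cm
Ȳ = 352170.67 / 8896.00 = 39.59 cm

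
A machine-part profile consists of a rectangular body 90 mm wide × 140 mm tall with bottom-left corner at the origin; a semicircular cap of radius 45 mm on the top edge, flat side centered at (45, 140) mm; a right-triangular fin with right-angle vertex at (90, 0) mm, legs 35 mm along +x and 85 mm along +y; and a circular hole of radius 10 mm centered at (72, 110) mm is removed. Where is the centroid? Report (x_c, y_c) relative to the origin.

rectangular body: A = 90 × 140 = 12600.00, centroid at (45.00, 70.00).
semicircular top: A = ½π·45² = 3180.86, centroid at (45.00, 159.10).
triangular fin: A = ½·35·85 = 1487.50, centroid at (101.67, 28.33).
hole: A = −π·10² = -314.16, centroid at (72.00, 110.00).
ΣA = 16954.20 mm², ΣAx_c = 838748.51 mm³, ΣAy_c = 1395659.07 mm³.
x_c = 838748.51/16954.20 = 49.47 mm; y_c = 1395659.07/16954.20 = 82.32 mm.

x_c = 49.47 mm, y_c = 82.32 mm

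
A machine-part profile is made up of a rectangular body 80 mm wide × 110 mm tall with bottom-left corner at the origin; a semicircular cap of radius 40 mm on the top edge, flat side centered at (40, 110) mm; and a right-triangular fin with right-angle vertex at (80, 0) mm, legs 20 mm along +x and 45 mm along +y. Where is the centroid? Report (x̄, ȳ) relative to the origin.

x̄ = 41.79 mm, ȳ = 68.85 mm

rectangular body: A = 80 × 110 = 8800.00, centroid at (40.00, 55.00).
semicircular top: A = ½π·40² = 2513.27, centroid at (40.00, 126.98).
triangular fin: A = ½·20·45 = 450.00, centroid at (86.67, 15.00).
ΣA = 11763.27 mm², ΣAx̄ = 491530.96 mm³, ΣAȳ = 809876.82 mm³.
x̄ = 491530.96/11763.27 = 41.79 mm; ȳ = 809876.82/11763.27 = 68.85 mm.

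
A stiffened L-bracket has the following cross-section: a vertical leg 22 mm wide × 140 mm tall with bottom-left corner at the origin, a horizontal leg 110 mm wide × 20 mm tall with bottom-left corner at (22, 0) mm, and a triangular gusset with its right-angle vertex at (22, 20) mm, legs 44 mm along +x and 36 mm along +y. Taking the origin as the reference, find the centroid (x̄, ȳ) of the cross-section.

Part | A | x̄ᵢ | ȳᵢ | A·x̄ᵢ | A·ȳᵢ
vertical leg | 3080.00 | 11.00 | 70.00 | 33880.00 | 215600.00
horizontal leg | 2200.00 | 77.00 | 10.00 | 169400.00 | 22000.00
gusset | 792.00 | 36.67 | 32.00 | 29040.00 | 25344.00
Σ | 6072.00 |  |  | 232320.00 | 262944.00
x̄ = 232320.00 / 6072.00 = 38.26 mm
ȳ = 262944.00 / 6072.00 = 43.30 mm

x̄ = 38.26 mm, ȳ = 43.30 mm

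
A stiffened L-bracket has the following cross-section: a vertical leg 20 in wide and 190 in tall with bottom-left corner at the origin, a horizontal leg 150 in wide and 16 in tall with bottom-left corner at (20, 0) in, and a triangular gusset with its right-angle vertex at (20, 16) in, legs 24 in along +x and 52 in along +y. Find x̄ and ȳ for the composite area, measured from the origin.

x̄ = 41.54 in, ȳ = 58.76 in

Part | A | x̄ᵢ | ȳᵢ | A·x̄ᵢ | A·ȳᵢ
vertical leg | 3800.00 | 10.00 | 95.00 | 38000.00 | 361000.00
horizontal leg | 2400.00 | 95.00 | 8.00 | 228000.00 | 19200.00
gusset | 624.00 | 28.00 | 33.33 | 17472.00 | 20800.00
Σ | 6824.00 |  |  | 283472.00 | 401000.00
x̄ = 283472.00 / 6824.00 = 41.54 in
ȳ = 401000.00 / 6824.00 = 58.76 in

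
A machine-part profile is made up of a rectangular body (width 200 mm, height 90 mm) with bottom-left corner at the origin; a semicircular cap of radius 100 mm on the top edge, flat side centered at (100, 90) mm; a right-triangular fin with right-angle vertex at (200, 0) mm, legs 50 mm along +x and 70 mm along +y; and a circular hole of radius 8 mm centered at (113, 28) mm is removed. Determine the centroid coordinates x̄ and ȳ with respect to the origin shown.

x̄ = 105.72 mm, ȳ = 82.98 mm

rectangular body: A = 200 × 90 = 18000.00, centroid at (100.00, 45.00).
semicircular top: A = ½π·100² = 15707.96, centroid at (100.00, 132.44).
triangular fin: A = ½·50·70 = 1750.00, centroid at (216.67, 23.33).
hole: A = −π·8² = -201.06, centroid at (113.00, 28.00).
ΣA = 35256.90 mm², ΣAx̄ = 3727243.00 mm³, ΣAȳ = 2925586.96 mm³.
x̄ = 3727243.00/35256.90 = 105.72 mm; ȳ = 2925586.96/35256.90 = 82.98 mm.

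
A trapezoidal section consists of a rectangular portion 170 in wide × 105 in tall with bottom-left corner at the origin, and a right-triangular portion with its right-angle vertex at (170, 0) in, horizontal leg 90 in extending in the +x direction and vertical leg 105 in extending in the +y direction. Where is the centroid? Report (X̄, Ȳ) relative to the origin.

rectangular portion: A = 170 × 105 = 17850.00, centroid at (85.00, 52.50).
triangular portion: A = ½·90·105 = 4725.00, centroid at (200.00, 35.00).
ΣA = 22575.00 in²
ΣAX̄ = (17850.00)(85.00) + (4725.00)(200.00) = 2462250.00 in³
ΣAȲ = (17850.00)(52.50) + (4725.00)(35.00) = 1102500.00 in³
X̄ = 2462250.00 / 22575.00 = 109.07 in
Ȳ = 1102500.00 / 22575.00 = 48.84 in

X̄ = 109.07 in, Ȳ = 48.84 in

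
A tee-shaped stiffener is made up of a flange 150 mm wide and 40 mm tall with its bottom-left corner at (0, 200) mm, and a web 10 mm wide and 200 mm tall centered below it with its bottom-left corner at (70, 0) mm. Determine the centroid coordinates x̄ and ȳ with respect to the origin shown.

web: A = 10 × 200 = 2000.00, centroid at (75.00, 100.00).
flange: A = 150 × 40 = 6000.00, centroid at (75.00, 220.00).
ΣA = 8000.00 mm², ΣAx̄ = 600000.00 mm³, ΣAȳ = 1520000.00 mm³.
x̄ = 600000.00/8000.00 = 75.00 mm; ȳ = 1520000.00/8000.00 = 190.00 mm.

x̄ = 75.00 mm, ȳ = 190.00 mm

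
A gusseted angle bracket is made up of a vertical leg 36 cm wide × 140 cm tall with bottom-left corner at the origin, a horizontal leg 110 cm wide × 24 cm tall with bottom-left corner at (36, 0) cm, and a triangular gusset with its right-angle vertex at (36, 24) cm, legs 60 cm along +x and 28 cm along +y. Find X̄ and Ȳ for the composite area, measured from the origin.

vertical leg: A = 36 × 140 = 5040.00, centroid at (18.00, 70.00).
horizontal leg: A = 110 × 24 = 2640.00, centroid at (91.00, 12.00).
gusset: A = ½·60·28 = 840.00, centroid at (56.00, 33.33).
ΣA = 8520.00 cm²
ΣAX̄ = (5040.00)(18.00) + (2640.00)(91.00) + (840.00)(56.00) = 378000.00 cm³
ΣAȲ = (5040.00)(70.00) + (2640.00)(12.00) + (840.00)(33.33) = 412480.00 cm³
X̄ = 378000.00 / 8520.00 = 44.37 cm
Ȳ = 412480.00 / 8520.00 = 48.41 cm

X̄ = 44.37 cm, Ȳ = 48.41 cm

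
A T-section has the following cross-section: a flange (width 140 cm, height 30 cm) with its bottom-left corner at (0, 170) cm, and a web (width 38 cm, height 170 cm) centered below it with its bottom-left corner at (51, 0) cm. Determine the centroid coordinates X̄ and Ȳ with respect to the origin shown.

web: A = 38 × 170 = 6460.00, centroid at (70.00, 85.00).
flange: A = 140 × 30 = 4200.00, centroid at (70.00, 185.00).
ΣA = 10660.00 cm², ΣAX̄ = 746200.00 cm³, ΣAȲ = 1326100.00 cm³.
X̄ = 746200.00/10660.00 = 70.00 cm; Ȳ = 1326100.00/10660.00 = 124.40 cm.

X̄ = 70.00 cm, Ȳ = 124.40 cm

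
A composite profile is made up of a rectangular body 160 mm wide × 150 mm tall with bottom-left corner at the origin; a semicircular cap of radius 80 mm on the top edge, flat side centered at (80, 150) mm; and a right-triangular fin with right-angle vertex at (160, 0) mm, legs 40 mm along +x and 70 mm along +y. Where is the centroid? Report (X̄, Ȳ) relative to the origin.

X̄ = 83.69 mm, Ȳ = 103.85 mm

rectangular body: A = 160 × 150 = 24000.00, centroid at (80.00, 75.00).
semicircular top: A = ½π·80² = 10053.10, centroid at (80.00, 183.95).
triangular fin: A = ½·40·70 = 1400.00, centroid at (173.33, 23.33).
ΣA = 35453.10 mm²
ΣAX̄ = (24000.00)(80.00) + (10053.10)(80.00) + (1400.00)(173.33) = 2966914.39 mm³
ΣAȲ = (24000.00)(75.00) + (10053.10)(183.95) + (1400.00)(23.33) = 3681964.47 mm³
X̄ = 2966914.39 / 35453.10 = 83.69 mm
Ȳ = 3681964.47 / 35453.10 = 103.85 mm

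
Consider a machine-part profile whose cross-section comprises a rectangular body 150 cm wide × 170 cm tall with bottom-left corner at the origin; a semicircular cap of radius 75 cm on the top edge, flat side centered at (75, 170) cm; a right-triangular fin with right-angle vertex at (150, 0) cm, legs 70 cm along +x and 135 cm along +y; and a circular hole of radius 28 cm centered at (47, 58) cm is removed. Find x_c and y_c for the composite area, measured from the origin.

rectangular body: A = 150 × 170 = 25500.00, centroid at (75.00, 85.00).
semicircular top: A = ½π·75² = 8835.73, centroid at (75.00, 201.83).
triangular fin: A = ½·70·135 = 4725.00, centroid at (173.33, 45.00).
hole: A = −π·28² = -2463.01, centroid at (47.00, 58.00).
ΣA = 36597.72 cm², ΣAx_c = 3278418.29 cm³, ΣAy_c = 4020594.49 cm³.
x_c = 3278418.29/36597.72 = 89.58 cm; y_c = 4020594.49/36597.72 = 109.86 cm.

x_c = 89.58 cm, y_c = 109.86 cm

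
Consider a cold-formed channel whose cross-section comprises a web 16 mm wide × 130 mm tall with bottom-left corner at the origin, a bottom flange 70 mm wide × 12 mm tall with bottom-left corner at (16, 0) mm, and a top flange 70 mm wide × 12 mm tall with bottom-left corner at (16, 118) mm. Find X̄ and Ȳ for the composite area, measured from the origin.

Part | A | x̄ᵢ | ȳᵢ | A·x̄ᵢ | A·ȳᵢ
web | 2080.00 | 8.00 | 65.00 | 16640.00 | 135200.00
bottom flange | 840.00 | 51.00 | 6.00 | 42840.00 | 5040.00
top flange | 840.00 | 51.00 | 124.00 | 42840.00 | 104160.00
Σ | 3760.00 |  |  | 102320.00 | 244400.00
X̄ = 102320.00 / 3760.00 = 27.21 mm
Ȳ = 244400.00 / 3760.00 = 65.00 mm

X̄ = 27.21 mm, Ȳ = 65.00 mm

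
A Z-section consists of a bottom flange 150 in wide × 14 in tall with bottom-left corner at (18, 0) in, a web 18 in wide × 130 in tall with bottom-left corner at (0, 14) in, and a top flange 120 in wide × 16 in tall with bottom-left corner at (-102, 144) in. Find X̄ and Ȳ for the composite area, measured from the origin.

bottom flange: A = 150 × 14 = 2100.00, centroid at (93.00, 7.00).
web: A = 18 × 130 = 2340.00, centroid at (9.00, 79.00).
top flange: A = 120 × 16 = 1920.00, centroid at (-42.00, 152.00).
ΣA = 6360.00 in²
ΣAX̄ = (2100.00)(93.00) + (2340.00)(9.00) + (1920.00)(-42.00) = 135720.00 in³
ΣAȲ = (2100.00)(7.00) + (2340.00)(79.00) + (1920.00)(152.00) = 491400.00 in³
X̄ = 135720.00 / 6360.00 = 21.34 in
Ȳ = 491400.00 / 6360.00 = 77.26 in

X̄ = 21.34 in, Ȳ = 77.26 in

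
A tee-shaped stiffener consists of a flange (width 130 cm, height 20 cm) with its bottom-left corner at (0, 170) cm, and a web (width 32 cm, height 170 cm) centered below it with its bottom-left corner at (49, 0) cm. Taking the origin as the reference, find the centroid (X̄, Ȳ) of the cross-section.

web: A = 32 × 170 = 5440.00, centroid at (65.00, 85.00).
flange: A = 130 × 20 = 2600.00, centroid at (65.00, 180.00).
ΣA = 8040.00 cm², ΣAX̄ = 522600.00 cm³, ΣAȲ = 930400.00 cm³.
X̄ = 522600.00/8040.00 = 65.00 cm; Ȳ = 930400.00/8040.00 = 115.72 cm.

X̄ = 65.00 cm, Ȳ = 115.72 cm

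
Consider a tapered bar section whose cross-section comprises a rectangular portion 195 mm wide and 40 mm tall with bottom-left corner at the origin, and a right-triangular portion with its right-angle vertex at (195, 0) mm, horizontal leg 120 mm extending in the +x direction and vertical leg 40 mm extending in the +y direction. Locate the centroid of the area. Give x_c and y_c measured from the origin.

x_c = 129.85 mm, y_c = 18.43 mm

rectangular portion: A = 195 × 40 = 7800.00, centroid at (97.50, 20.00).
triangular portion: A = ½·120·40 = 2400.00, centroid at (235.00, 13.33).
ΣA = 10200.00 mm², ΣAx_c = 1324500.00 mm³, ΣAy_c = 188000.00 mm³.
x_c = 1324500.00/10200.00 = 129.85 mm; y_c = 188000.00/10200.00 = 18.43 mm.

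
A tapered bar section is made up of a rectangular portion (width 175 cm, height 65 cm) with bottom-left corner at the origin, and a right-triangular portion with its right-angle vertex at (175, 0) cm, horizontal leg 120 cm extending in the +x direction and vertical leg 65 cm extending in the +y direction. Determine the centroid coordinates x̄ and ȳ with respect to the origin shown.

rectangular portion: A = 175 × 65 = 11375.00, centroid at (87.50, 32.50).
triangular portion: A = ½·120·65 = 3900.00, centroid at (215.00, 21.67).
ΣA = 15275.00 cm², ΣAx̄ = 1833812.50 cm³, ΣAȳ = 454187.50 cm³.
x̄ = 1833812.50/15275.00 = 120.05 cm; ȳ = 454187.50/15275.00 = 29.73 cm.

x̄ = 120.05 cm, ȳ = 29.73 cm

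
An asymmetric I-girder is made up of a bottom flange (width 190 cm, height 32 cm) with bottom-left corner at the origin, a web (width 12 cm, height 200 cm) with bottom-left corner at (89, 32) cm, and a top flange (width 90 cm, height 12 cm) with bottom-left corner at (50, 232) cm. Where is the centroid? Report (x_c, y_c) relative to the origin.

x_c = 95.00 cm, y_c = 70.20 cm

bottom flange: A = 190 × 32 = 6080.00, centroid at (95.00, 16.00).
web: A = 12 × 200 = 2400.00, centroid at (95.00, 132.00).
top flange: A = 90 × 12 = 1080.00, centroid at (95.00, 238.00).
ΣA = 9560.00 cm², ΣAx_c = 908200.00 cm³, ΣAy_c = 671120.00 cm³.
x_c = 908200.00/9560.00 = 95.00 cm; y_c = 671120.00/9560.00 = 70.20 cm.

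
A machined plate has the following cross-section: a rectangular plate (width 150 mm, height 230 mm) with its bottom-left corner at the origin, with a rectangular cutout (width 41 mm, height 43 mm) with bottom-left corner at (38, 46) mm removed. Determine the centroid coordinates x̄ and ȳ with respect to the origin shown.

plate: A = 150 × 230 = 34500.00, centroid at (75.00, 115.00).
hole: A = −(41 × 43) = -1763.00, centroid at (58.50, 67.50).
ΣA = 32737.00 mm²
ΣAx̄ = (34500.00)(75.00) + (-1763.00)(58.50) = 2484364.50 mm³
ΣAȳ = (34500.00)(115.00) + (-1763.00)(67.50) = 3848497.50 mm³
x̄ = 2484364.50 / 32737.00 = 75.89 mm
ȳ = 3848497.50 / 32737.00 = 117.56 mm

x̄ = 75.89 mm, ȳ = 117.56 mm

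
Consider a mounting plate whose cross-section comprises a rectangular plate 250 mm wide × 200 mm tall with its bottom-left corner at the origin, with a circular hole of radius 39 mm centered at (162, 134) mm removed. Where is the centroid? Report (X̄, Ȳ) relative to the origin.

X̄ = 121.09 mm, Ȳ = 96.41 mm

plate: A = 250 × 200 = 50000.00, centroid at (125.00, 100.00).
hole: A = −π·39² = -4778.36, centroid at (162.00, 134.00).
ΣA = 45221.64 mm², ΣAX̄ = 5475905.29 mm³, ΣAȲ = 4359699.43 mm³.
X̄ = 5475905.29/45221.64 = 121.09 mm; Ȳ = 4359699.43/45221.64 = 96.41 mm.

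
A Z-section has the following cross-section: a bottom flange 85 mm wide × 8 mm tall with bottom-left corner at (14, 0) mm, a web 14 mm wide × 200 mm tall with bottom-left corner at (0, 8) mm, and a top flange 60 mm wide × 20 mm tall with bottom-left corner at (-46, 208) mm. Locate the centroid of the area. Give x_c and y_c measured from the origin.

x_c = 8.29 mm, y_c = 121.09 mm

bottom flange: A = 85 × 8 = 680.00, centroid at (56.50, 4.00).
web: A = 14 × 200 = 2800.00, centroid at (7.00, 108.00).
top flange: A = 60 × 20 = 1200.00, centroid at (-16.00, 218.00).
ΣA = 4680.00 mm²
ΣAx_c = (680.00)(56.50) + (2800.00)(7.00) + (1200.00)(-16.00) = 38820.00 mm³
ΣAy_c = (680.00)(4.00) + (2800.00)(108.00) + (1200.00)(218.00) = 566720.00 mm³
x_c = 38820.00 / 4680.00 = 8.29 mm
y_c = 566720.00 / 4680.00 = 121.09 mm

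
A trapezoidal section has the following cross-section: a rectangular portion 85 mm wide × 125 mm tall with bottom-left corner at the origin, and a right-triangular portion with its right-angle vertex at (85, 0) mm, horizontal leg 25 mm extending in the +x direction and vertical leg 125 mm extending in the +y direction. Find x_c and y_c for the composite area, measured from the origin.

x_c = 49.02 mm, y_c = 59.83 mm

rectangular portion: A = 85 × 125 = 10625.00, centroid at (42.50, 62.50).
triangular portion: A = ½·25·125 = 1562.50, centroid at (93.33, 41.67).
ΣA = 12187.50 mm²
ΣAx_c = (10625.00)(42.50) + (1562.50)(93.33) = 597395.83 mm³
ΣAy_c = (10625.00)(62.50) + (1562.50)(41.67) = 729166.67 mm³
x_c = 597395.83 / 12187.50 = 49.02 mm
y_c = 729166.67 / 12187.50 = 59.83 mm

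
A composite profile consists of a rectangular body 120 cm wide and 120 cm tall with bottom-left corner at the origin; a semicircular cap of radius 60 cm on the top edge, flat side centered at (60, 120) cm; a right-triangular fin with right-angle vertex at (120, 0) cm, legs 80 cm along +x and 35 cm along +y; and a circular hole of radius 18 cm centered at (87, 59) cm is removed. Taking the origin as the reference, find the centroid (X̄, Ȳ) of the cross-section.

rectangular body: A = 120 × 120 = 14400.00, centroid at (60.00, 60.00).
semicircular top: A = ½π·60² = 5654.87, centroid at (60.00, 145.46).
triangular fin: A = ½·80·35 = 1400.00, centroid at (146.67, 11.67).
hole: A = −π·18² = -1017.88, centroid at (87.00, 59.00).
ΣA = 20436.99 cm², ΣAX̄ = 1320070.13 cm³, ΣAȲ = 1642862.66 cm³.
X̄ = 1320070.13/20436.99 = 64.59 cm; Ȳ = 1642862.66/20436.99 = 80.39 cm.

X̄ = 64.59 cm, Ȳ = 80.39 cm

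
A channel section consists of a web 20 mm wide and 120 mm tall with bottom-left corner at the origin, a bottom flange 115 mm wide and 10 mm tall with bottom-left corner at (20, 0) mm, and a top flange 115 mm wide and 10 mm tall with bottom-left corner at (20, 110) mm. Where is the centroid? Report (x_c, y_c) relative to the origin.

web: A = 20 × 120 = 2400.00, centroid at (10.00, 60.00).
bottom flange: A = 115 × 10 = 1150.00, centroid at (77.50, 5.00).
top flange: A = 115 × 10 = 1150.00, centroid at (77.50, 115.00).
ΣA = 4700.00 mm², ΣAx_c = 202250.00 mm³, ΣAy_c = 282000.00 mm³.
x_c = 202250.00/4700.00 = 43.03 mm; y_c = 282000.00/4700.00 = 60.00 mm.

x_c = 43.03 mm, y_c = 60.00 mm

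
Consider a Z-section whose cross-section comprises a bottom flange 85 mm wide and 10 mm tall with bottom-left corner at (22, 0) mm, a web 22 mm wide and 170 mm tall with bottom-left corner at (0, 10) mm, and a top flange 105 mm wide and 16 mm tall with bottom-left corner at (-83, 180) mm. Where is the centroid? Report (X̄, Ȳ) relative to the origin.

Part | A | x̄ᵢ | ȳᵢ | A·x̄ᵢ | A·ȳᵢ
bottom flange | 850.00 | 64.50 | 5.00 | 54825.00 | 4250.00
web | 3740.00 | 11.00 | 95.00 | 41140.00 | 355300.00
top flange | 1680.00 | -30.50 | 188.00 | -51240.00 | 315840.00
Σ | 6270.00 |  |  | 44725.00 | 675390.00
X̄ = 44725.00 / 6270.00 = 7.13 mm
Ȳ = 675390.00 / 6270.00 = 107.72 mm

X̄ = 7.13 mm, Ȳ = 107.72 mm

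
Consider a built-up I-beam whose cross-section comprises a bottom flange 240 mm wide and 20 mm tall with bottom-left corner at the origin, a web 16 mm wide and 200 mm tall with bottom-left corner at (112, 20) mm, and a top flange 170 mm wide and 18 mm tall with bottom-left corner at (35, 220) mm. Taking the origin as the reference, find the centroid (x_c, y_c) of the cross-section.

x_c = 120.00 mm, y_c = 102.42 mm

bottom flange: A = 240 × 20 = 4800.00, centroid at (120.00, 10.00).
web: A = 16 × 200 = 3200.00, centroid at (120.00, 120.00).
top flange: A = 170 × 18 = 3060.00, centroid at (120.00, 229.00).
ΣA = 11060.00 mm²
ΣAx_c = (4800.00)(120.00) + (3200.00)(120.00) + (3060.00)(120.00) = 1327200.00 mm³
ΣAy_c = (4800.00)(10.00) + (3200.00)(120.00) + (3060.00)(229.00) = 1132740.00 mm³
x_c = 1327200.00 / 11060.00 = 120.00 mm
y_c = 1132740.00 / 11060.00 = 102.42 mm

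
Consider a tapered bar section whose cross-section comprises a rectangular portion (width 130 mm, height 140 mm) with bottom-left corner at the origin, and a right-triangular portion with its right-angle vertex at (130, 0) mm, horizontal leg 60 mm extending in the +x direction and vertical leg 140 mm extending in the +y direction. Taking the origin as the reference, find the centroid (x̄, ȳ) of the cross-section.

Part | A | x̄ᵢ | ȳᵢ | A·x̄ᵢ | A·ȳᵢ
rectangular portion | 18200.00 | 65.00 | 70.00 | 1183000.00 | 1274000.00
triangular portion | 4200.00 | 150.00 | 46.67 | 630000.00 | 196000.00
Σ | 22400.00 |  |  | 1813000.00 | 1470000.00
x̄ = 1813000.00 / 22400.00 = 80.94 mm
ȳ = 1470000.00 / 22400.00 = 65.62 mm

x̄ = 80.94 mm, ȳ = 65.62 mm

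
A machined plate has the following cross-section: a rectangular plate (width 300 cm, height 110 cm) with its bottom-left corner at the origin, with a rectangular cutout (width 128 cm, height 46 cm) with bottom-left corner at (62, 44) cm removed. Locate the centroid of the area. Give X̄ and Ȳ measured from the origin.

plate: A = 300 × 110 = 33000.00, centroid at (150.00, 55.00).
hole: A = −(128 × 46) = -5888.00, centroid at (126.00, 67.00).
ΣA = 27112.00 cm², ΣAX̄ = 4208112.00 cm³, ΣAȲ = 1420504.00 cm³.
X̄ = 4208112.00/27112.00 = 155.21 cm; Ȳ = 1420504.00/27112.00 = 52.39 cm.

X̄ = 155.21 cm, Ȳ = 52.39 cm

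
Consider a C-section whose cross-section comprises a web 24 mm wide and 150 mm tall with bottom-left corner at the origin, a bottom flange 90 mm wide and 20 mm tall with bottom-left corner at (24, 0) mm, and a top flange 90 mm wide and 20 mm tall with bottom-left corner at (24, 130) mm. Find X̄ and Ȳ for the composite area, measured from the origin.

web: A = 24 × 150 = 3600.00, centroid at (12.00, 75.00).
bottom flange: A = 90 × 20 = 1800.00, centroid at (69.00, 10.00).
top flange: A = 90 × 20 = 1800.00, centroid at (69.00, 140.00).
ΣA = 7200.00 mm², ΣAX̄ = 291600.00 mm³, ΣAȲ = 540000.00 mm³.
X̄ = 291600.00/7200.00 = 40.50 mm; Ȳ = 540000.00/7200.00 = 75.00 mm.

X̄ = 40.50 mm, Ȳ = 75.00 mm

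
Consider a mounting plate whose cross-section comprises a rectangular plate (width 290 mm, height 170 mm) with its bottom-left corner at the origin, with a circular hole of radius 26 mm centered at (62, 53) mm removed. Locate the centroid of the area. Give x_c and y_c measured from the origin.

x_c = 148.74 mm, y_c = 86.44 mm

Part | A | x̄ᵢ | ȳᵢ | A·x̄ᵢ | A·ȳᵢ
plate | 49300.00 | 145.00 | 85.00 | 7148500.00 | 4190500.00
hole | -2123.72 | 62.00 | 53.00 | -131670.43 | -112556.98
Σ | 47176.28 |  |  | 7016829.57 | 4077943.02
x_c = 7016829.57 / 47176.28 = 148.74 mm
y_c = 4077943.02 / 47176.28 = 86.44 mm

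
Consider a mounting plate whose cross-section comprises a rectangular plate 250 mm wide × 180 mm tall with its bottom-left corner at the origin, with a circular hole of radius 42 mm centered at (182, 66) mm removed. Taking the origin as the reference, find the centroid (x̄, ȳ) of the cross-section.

Part | A | x̄ᵢ | ȳᵢ | A·x̄ᵢ | A·ȳᵢ
plate | 45000.00 | 125.00 | 90.00 | 5625000.00 | 4050000.00
hole | -5541.77 | 182.00 | 66.00 | -1008602.04 | -365756.78
Σ | 39458.23 |  |  | 4616397.96 | 3684243.22
x̄ = 4616397.96 / 39458.23 = 116.99 mm
ȳ = 3684243.22 / 39458.23 = 93.37 mm

x̄ = 116.99 mm, ȳ = 93.37 mm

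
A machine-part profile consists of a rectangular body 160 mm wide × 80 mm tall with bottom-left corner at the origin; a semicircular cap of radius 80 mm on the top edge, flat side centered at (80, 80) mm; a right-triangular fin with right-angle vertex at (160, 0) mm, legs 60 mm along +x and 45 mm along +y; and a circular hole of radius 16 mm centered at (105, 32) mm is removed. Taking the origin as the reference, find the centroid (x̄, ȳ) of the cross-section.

rectangular body: A = 160 × 80 = 12800.00, centroid at (80.00, 40.00).
semicircular top: A = ½π·80² = 10053.10, centroid at (80.00, 113.95).
triangular fin: A = ½·60·45 = 1350.00, centroid at (180.00, 15.00).
hole: A = −π·16² = -804.25, centroid at (105.00, 32.00).
ΣA = 23398.85 mm², ΣAx̄ = 1986801.71 mm³, ΣAȳ = 1652095.13 mm³.
x̄ = 1986801.71/23398.85 = 84.91 mm; ȳ = 1652095.13/23398.85 = 70.61 mm.

x̄ = 84.91 mm, ȳ = 70.61 mm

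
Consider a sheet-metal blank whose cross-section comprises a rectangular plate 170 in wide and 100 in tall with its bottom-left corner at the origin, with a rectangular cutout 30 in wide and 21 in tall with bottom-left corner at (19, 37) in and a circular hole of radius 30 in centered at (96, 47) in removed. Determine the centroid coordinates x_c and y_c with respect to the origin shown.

x_c = 85.08 in, y_c = 50.74 in

plate: A = 170 × 100 = 17000.00, centroid at (85.00, 50.00).
hole 1: A = −(30 × 21) = -630.00, centroid at (34.00, 47.50).
hole 2: A = −π·30² = -2827.43, centroid at (96.00, 47.00).
ΣA = 13542.57 in², ΣAx_c = 1152146.39 in³, ΣAy_c = 687185.63 in³.
x_c = 1152146.39/13542.57 = 85.08 in; y_c = 687185.63/13542.57 = 50.74 in.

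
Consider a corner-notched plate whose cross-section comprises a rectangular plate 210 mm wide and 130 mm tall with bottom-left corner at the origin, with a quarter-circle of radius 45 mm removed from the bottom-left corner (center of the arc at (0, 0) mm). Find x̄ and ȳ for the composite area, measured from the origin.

Part | A | x̄ᵢ | ȳᵢ | A·x̄ᵢ | A·ȳᵢ
plate | 27300.00 | 105.00 | 65.00 | 2866500.00 | 1774500.00
removed quarter-circle | -1590.43 | 19.10 | 19.10 | -30375.00 | -30375.00
Σ | 25709.57 |  |  | 2836125.00 | 1744125.00
x̄ = 2836125.00 / 25709.57 = 110.31 mm
ȳ = 1744125.00 / 25709.57 = 67.84 mm

x̄ = 110.31 mm, ȳ = 67.84 mm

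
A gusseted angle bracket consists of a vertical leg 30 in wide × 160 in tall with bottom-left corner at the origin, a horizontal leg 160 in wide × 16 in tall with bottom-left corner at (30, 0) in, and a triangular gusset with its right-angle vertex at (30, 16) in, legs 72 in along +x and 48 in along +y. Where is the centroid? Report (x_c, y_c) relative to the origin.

x_c = 49.18 in, y_c = 50.59 in

Part | A | x̄ᵢ | ȳᵢ | A·x̄ᵢ | A·ȳᵢ
vertical leg | 4800.00 | 15.00 | 80.00 | 72000.00 | 384000.00
horizontal leg | 2560.00 | 110.00 | 8.00 | 281600.00 | 20480.00
gusset | 1728.00 | 54.00 | 32.00 | 93312.00 | 55296.00
Σ | 9088.00 |  |  | 446912.00 | 459776.00
x_c = 446912.00 / 9088.00 = 49.18 in
y_c = 459776.00 / 9088.00 = 50.59 in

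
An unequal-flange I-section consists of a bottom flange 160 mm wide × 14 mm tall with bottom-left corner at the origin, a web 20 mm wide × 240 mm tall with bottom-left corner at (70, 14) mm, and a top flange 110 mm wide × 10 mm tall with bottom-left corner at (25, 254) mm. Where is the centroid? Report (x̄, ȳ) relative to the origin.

bottom flange: A = 160 × 14 = 2240.00, centroid at (80.00, 7.00).
web: A = 20 × 240 = 4800.00, centroid at (80.00, 134.00).
top flange: A = 110 × 10 = 1100.00, centroid at (80.00, 259.00).
ΣA = 8140.00 mm², ΣAx̄ = 651200.00 mm³, ΣAȳ = 943780.00 mm³.
x̄ = 651200.00/8140.00 = 80.00 mm; ȳ = 943780.00/8140.00 = 115.94 mm.

x̄ = 80.00 mm, ȳ = 115.94 mm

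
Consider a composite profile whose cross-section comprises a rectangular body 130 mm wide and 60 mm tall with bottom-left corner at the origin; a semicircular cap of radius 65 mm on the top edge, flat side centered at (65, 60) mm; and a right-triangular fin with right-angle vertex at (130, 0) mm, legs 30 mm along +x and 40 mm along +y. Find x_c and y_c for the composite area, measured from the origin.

x_c = 67.99 mm, y_c = 54.75 mm

rectangular body: A = 130 × 60 = 7800.00, centroid at (65.00, 30.00).
semicircular top: A = ½π·65² = 6636.61, centroid at (65.00, 87.59).
triangular fin: A = ½·30·40 = 600.00, centroid at (140.00, 13.33).
ΣA = 15036.61 mm², ΣAx_c = 1022379.94 mm³, ΣAy_c = 823280.20 mm³.
x_c = 1022379.94/15036.61 = 67.99 mm; y_c = 823280.20/15036.61 = 54.75 mm.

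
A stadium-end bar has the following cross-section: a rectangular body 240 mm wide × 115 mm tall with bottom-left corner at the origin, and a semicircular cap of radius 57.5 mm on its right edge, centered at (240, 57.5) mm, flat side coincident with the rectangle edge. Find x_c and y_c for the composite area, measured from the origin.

x_c = 142.87 mm, y_c = 57.50 mm

rectangular body: A = 240 × 115 = 27600.00, centroid at (120.00, 57.50).
semicircular end: A = ½π·57.5² = 5193.45, centroid at (264.40, 57.50).
ΣA = 32793.45 mm²
ΣAx_c = (27600.00)(120.00) + (5193.45)(264.40) = 4685166.47 mm³
ΣAy_c = (27600.00)(57.50) + (5193.45)(57.50) = 1885623.11 mm³
x_c = 4685166.47 / 32793.45 = 142.87 mm
y_c = 1885623.11 / 32793.45 = 57.50 mm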